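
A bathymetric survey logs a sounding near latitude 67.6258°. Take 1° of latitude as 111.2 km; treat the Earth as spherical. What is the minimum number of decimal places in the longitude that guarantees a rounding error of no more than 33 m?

3

At 67.6258° one degree of longitude covers 111200 × cos 67.6258° ≈ 111200 × 0.3807 ≈ 42328.7 m.
With N decimal places the half-ulp bound is 0.5·10⁻ᴺ°, or 0.5·10⁻ᴺ × 42328.7 m on the ground.
Setting 21164.4 × 10⁻ᴺ ≤ 33 gives 10ᴺ ≥ 641.3, i.e. N ≥ 2.81.
N = 2 would give 212 m (too coarse); N = 3 gives 21.2 m ≤ 33 m.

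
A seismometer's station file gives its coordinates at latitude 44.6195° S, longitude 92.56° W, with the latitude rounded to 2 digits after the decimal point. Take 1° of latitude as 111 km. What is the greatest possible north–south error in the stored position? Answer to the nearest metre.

555 metres

Rounding to 2 decimal places leaves the latitude within ±0.005° of the true value.
So the N–S error is at most 0.005 × 111000 = 555 m.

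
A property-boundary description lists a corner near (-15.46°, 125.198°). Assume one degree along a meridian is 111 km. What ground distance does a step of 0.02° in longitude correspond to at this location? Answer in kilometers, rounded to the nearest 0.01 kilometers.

At 15.46° a degree of longitude is 111000 × cos 15.46° ≈ 106984 m, so 0.02° corresponds to 2139.67 m.
That is 2139.67 m = 2.1397 km.

2.14 kilometers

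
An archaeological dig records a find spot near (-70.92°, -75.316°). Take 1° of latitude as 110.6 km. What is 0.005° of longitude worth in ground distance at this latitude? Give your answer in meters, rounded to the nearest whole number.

At 70.92° a degree of longitude is 110600 × cos 70.92° ≈ 36153.8 m, so 0.005° corresponds to 180.769 m.

181 meters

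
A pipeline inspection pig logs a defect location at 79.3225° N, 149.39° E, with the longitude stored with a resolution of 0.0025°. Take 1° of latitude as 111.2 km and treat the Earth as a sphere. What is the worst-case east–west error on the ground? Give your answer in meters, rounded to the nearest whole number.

With a 0.0025° grid the true value lies within half a step, ±0.0025°/2 = ±0.00125°, of the stored one.
Parallels shrink by cos φ, so at 79.3225° a degree of longitude is 111200 × 0.1853 ≈ 20603.2 m.
Maximum E–W displacement: 0.00125 × 20603.2 = 25.754 m.

26 meters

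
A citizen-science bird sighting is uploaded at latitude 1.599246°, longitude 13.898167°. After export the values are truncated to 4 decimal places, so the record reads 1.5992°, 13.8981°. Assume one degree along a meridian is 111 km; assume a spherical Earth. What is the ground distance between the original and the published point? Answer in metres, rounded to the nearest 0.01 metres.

The latitude changed by +0.000046° and the longitude by +0.000067°.
N–S: 0.000046° × 111000 m/° = 5.106 m.
East–west at this latitude: 0.000067° × 111000 × cos 1.5992° ≈ 0.000067 × 110957 = 7.4341 m.
Hypotenuse of the two orthogonal shifts: √(5.106² + 7.4341²) = 9.01871 m.

9.02 metres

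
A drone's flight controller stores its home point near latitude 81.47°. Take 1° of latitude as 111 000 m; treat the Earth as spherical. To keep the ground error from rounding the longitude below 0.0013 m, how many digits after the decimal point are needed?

At 81.47° one degree of longitude covers 111000 × cos 81.47° ≈ 111000 × 0.1483 ≈ 16464.3 m.
Rounding to N decimal places gives at most 0.5 × 10⁻ᴺ degrees of error, i.e. 0.5 × 10⁻ᴺ × 16464.3 m.
Need 0.5 × 16464.3 × 10⁻ᴺ ≤ 0.0013 → 10⁻ᴺ ≤ 1.579e-07, so N ≥ 6.80.
N = 6 would give 0.00823 m (too coarse); N = 7 gives 0.000823 m ≤ 0.0013 m.

7 decimal places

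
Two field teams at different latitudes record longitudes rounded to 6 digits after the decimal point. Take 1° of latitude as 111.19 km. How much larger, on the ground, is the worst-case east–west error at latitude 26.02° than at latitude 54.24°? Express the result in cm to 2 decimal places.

1.75 cm

Rounding to 6 decimal places leaves the longitude within ±5e-07° of the true value.
Error at 26.02° = 5e-07° × 111190 × cos 26.02° ≈ 0.055595 × 0.8986 = 0.04996 m.
Error at 54.24° = 5e-07° × 111190 × cos 54.24° ≈ 0.055595 × 0.5844 = 0.032489 m.
So the lower-latitude error exceeds the higher by 0.04996 − 0.032489 = 0.017471 m.
That is 0.0174707 m = 1.7471 cm.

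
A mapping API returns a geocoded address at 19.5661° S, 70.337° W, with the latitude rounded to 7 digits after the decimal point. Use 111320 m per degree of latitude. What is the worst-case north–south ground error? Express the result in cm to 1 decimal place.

0.6 cm

Rounding to 7 decimal places leaves the latitude within ±5e-08° of the true value.
North–south distance: 5e-08° × 111320 m/° = 0.005566 m.
That is 0.005566 m = 0.5566 cm.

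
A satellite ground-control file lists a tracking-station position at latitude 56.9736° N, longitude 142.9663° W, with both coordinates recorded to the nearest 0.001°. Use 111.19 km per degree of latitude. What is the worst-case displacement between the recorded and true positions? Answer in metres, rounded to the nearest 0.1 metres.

63.3 metres

Rounding to 3 decimal places leaves each coordinate within ±0.0005° of the true value.
N–S: 0.0005° × 111190 m/° = 55.595 m.
E–W at 56.9736°: 0.0005° × 111190 × cos 56.9736° = 0.0005 × 111190 × 0.5450 ≈ 30.3007 m.
The two errors are perpendicular, so the maximum displacement is √(55.595² + 30.3007²) ≈ 63.3162 m.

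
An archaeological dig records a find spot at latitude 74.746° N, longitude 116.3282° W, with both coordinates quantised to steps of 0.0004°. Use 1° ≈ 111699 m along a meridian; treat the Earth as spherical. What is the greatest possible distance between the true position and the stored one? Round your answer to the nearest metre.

23 metres

With a 0.0004° grid the true value lies within half a step, ±0.0004°/2 = ±0.0002°, of the stored one.
Latitude error → 0.0002 × 111699 = 22.3398 m along the meridian.
E–W at 74.746°: 0.0002° × 111699 × cos 74.746° = 0.0002 × 111699 × 0.2631 ≈ 5.87757 m.
Combining orthogonally: (22.3398² + 5.87757²)^½ ≈ 23.1001 m.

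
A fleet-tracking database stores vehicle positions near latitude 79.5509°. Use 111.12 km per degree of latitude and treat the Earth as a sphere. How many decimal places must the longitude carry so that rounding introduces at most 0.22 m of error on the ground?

5 decimal places

At 79.5509° one degree of longitude covers 111120 × cos 79.5509° ≈ 111120 × 0.1814 ≈ 20152.9 m.
Rounding to N decimal places gives at most 0.5 × 10⁻ᴺ degrees of error, i.e. 0.5 × 10⁻ᴺ × 20152.9 m.
Setting 10076.5 × 10⁻ᴺ ≤ 0.22 gives 10ᴺ ≥ 4.58e+04, i.e. N ≥ 4.66.
N = 4 would give 1.01 m (too coarse); N = 5 gives 0.101 m ≤ 0.22 m.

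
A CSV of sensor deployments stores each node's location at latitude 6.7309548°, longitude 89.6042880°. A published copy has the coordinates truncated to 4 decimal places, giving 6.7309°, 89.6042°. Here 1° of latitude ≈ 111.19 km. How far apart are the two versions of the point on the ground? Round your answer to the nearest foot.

38 feet

Δlat = 6.7309548 − 6.7309 = +0.0000548°; Δlon = 89.6042880 − 89.6042 = +0.0000880°.
N–S: 0.0000548° × 111190 m/° = 6.09321 m.
East–west at this latitude: 0.0000880° × 111190 × cos 6.7309° ≈ 0.0000880 × 110424 = 9.71728 m.
Distance: √(6.09321² + 9.71728²) ≈ 11.4696 m.
In feet: 11.4696 m ÷ 0.3048 ≈ 37.63 ft.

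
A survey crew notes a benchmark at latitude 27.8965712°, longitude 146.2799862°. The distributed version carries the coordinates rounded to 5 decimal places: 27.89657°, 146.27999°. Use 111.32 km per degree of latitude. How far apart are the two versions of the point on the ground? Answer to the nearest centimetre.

40 centimetres

Δlat = 27.8965712 − 27.89657 = +0.0000012°; Δlon = 146.2799862 − 146.27999 = -0.0000038°.
N–S: 0.0000012° × 111320 m/° = 0.133584 m.
East–west at this latitude: -0.0000038° × 111320 × cos 27.8966° ≈ -0.0000038 × 98383.9 = -0.373859 m.
Hypotenuse of the two orthogonal shifts: √(0.133584² + 0.373859²) = 0.397008 m.
That is 0.397008 m = 39.701 cm.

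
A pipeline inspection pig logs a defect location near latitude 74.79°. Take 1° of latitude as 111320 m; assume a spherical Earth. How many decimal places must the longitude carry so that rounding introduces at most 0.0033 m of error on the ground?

7 decimal places

At 74.79° one degree of longitude covers 111320 × cos 74.79° ≈ 111320 × 0.2624 ≈ 29205.6 m.
Rounding to N decimal places gives at most 0.5 × 10⁻ᴺ degrees of error, i.e. 0.5 × 10⁻ᴺ × 29205.6 m.
Setting 14602.8 × 10⁻ᴺ ≤ 0.0033 gives 10ᴺ ≥ 4.425e+06, i.e. N ≥ 6.65.
At 6 places the error can reach 0.0146 m, but 7 places keeps it to 0.00146 m.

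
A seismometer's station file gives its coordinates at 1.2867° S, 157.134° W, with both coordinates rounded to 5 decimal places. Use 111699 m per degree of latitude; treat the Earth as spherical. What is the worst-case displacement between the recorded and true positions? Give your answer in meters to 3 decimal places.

0.790 meters

Rounding to 5 decimal places leaves each coordinate within ±5e-06° of the true value.
N–S: 5e-06° × 111699 m/° = 0.558495 m.
E–W at 1.2867°: 5e-06° × 111699 × cos 1.2867° = 5e-06 × 111699 × 0.9997 ≈ 0.558354 m.
Worst case both components are at the extreme and orthogonal: √(0.558495² + 0.558354²) ≈ 0.789732 m.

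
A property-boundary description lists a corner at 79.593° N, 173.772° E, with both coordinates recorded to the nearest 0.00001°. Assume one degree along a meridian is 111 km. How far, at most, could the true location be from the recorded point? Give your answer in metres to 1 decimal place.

Rounding to 5 decimal places leaves each coordinate within ±5e-06° of the true value.
N–S: 5e-06° × 111000 m/° = 0.555 m.
E–W at 79.593°: 5e-06° × 111000 × cos 79.593° = 5e-06 × 111000 × 0.1806 ≈ 0.100255 m.
Worst case both components are at the extreme and orthogonal: √(0.555² + 0.100255²) ≈ 0.563982 m.

0.6 metres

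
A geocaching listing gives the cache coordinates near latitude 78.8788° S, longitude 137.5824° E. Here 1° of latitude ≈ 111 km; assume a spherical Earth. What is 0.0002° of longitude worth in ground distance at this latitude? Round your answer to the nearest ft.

14 ft

At 78.8788° a degree of longitude is 111000 × cos 78.8788° ≈ 21410.2 m, so 0.0002° corresponds to 4.28205 m.
Converting: 4.28205 m × 3.2808 ft/m ≈ 14.049 ft.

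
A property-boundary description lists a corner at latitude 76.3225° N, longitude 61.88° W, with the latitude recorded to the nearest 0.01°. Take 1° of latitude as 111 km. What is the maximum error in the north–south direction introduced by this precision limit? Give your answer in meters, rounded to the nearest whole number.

Rounding to 2 decimal places leaves the latitude within ±0.005° of the true value.
So the N–S error is at most 0.005 × 111000 = 555 m.

555 meters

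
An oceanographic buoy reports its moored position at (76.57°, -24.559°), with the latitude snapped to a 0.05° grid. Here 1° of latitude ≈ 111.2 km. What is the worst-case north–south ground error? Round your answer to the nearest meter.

2780 meters

With a 0.05° grid the true value lies within half a step, ±0.05°/2 = ±0.025°, of the stored one.
So the N–S error is at most 0.025 × 111200 = 2780 m.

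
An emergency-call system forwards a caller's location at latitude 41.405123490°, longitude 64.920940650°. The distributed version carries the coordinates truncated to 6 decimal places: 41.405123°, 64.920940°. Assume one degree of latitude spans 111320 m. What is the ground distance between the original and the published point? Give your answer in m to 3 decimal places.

Δlat = 41.405123490 − 41.405123 = +0.000000490°; Δlon = 64.920940650 − 64.920940 = +0.000000650°.
N–S: 0.000000490° × 111320 m/° = 0.0545468 m.
East–west at this latitude: 0.000000650° × 111320 × cos 41.4051° ≈ 0.000000650 × 83495.8 = 0.0542723 m.
Combined displacement = (0.0545468² + 0.0542723²)^½ ≈ 0.0769469 m.

0.077 m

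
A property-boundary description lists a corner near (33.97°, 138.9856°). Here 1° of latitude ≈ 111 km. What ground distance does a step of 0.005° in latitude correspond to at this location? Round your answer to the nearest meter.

0.005° × 111000 m/° = 555 m.

555 meters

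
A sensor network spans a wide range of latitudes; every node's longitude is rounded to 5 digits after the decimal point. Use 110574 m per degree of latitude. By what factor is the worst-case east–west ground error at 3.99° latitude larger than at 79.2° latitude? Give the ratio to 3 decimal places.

Rounding to 5 decimal places leaves the longitude within ±5e-06° of the true value.
Error at 3.99° = 5e-06° × 110574 × cos 3.99° ≈ 0.55287 × 0.9976 = 0.55153 m.
At 79.2°: 5e-06° × 110574 × cos 79.2° = 5e-06 × 110574 × 0.1874 ≈ 0.1036 m.
The ratio reduces to cos 3.99° / cos 79.2° = 0.9976/0.1874 ≈ 5.3238.

5.324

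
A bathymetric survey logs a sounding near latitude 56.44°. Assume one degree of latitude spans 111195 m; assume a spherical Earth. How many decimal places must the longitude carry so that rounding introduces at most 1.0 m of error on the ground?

At 56.44° one degree of longitude covers 111195 × cos 56.44° ≈ 111195 × 0.5528 ≈ 61469.7 m.
N decimal places → at most half a unit in the last place, 0.5 × 10⁻ᴺ° = 61469.7/2 × 10⁻ᴺ m.
Setting 30734.8 × 10⁻ᴺ ≤ 1.0 gives 10ᴺ ≥ 3.073e+04, i.e. N ≥ 4.49.
So 5 decimal places suffice (0.307 m); 4 would allow up to 3.07 m.

5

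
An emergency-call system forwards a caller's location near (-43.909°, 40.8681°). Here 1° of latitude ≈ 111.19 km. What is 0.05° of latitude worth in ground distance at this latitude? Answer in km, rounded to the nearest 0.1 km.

5.6 km

Along a meridian 0.05° is 0.05 × 111190 = 5559.5 m.
That is 5559.5 m = 5.5595 km.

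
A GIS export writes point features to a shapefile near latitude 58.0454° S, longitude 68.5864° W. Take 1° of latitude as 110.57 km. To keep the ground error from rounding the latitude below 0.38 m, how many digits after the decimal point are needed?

6 decimal places

One degree of latitude covers 110570 m.
N decimal places → at most half a unit in the last place, 0.5 × 10⁻ᴺ° = 110570/2 × 10⁻ᴺ m.
Need 0.5 × 110570 × 10⁻ᴺ ≤ 0.38 → 10⁻ᴺ ≤ 6.873e-06, so N ≥ 5.16.
N = 5 would give 0.553 m (too coarse); N = 6 gives 0.0553 m ≤ 0.38 m.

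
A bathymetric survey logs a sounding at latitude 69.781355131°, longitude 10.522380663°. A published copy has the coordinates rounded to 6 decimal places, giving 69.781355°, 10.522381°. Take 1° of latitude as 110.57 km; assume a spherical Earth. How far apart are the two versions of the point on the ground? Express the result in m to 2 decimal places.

0.02 m

The latitude changed by +0.000000131° and the longitude by -0.000000337°.
North–south shift: 0.000000131 × 110570 = 0.0144847 m.
E–W at 69.7814°: -0.000000337° × 110570 × cos 69.7814° = -0.000000337 × 110570 × 0.3456 ≈ -0.0128779 m.
Hypotenuse of the two orthogonal shifts: √(0.0144847² + 0.0128779²) = 0.0193816 m.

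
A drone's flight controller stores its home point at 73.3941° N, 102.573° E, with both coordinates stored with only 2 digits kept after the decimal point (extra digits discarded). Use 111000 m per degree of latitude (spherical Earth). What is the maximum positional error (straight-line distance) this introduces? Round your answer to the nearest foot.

Truncating at 2 decimal places can drop up to a full unit in the last place, so each coordinate may be off by as much as 0.01°.
N–S: 0.01° × 111000 m/° = 1110 m.
E–W at 73.3941°: 0.01° × 111000 × cos 73.3941° = 0.01 × 111000 × 0.2858 ≈ 317.224 m.
Combining orthogonally: (1110² + 317.224²)^½ ≈ 1154.44 m.
In feet: 1154.44 m ÷ 0.3048 ≈ 3787.5 ft.

3788 feet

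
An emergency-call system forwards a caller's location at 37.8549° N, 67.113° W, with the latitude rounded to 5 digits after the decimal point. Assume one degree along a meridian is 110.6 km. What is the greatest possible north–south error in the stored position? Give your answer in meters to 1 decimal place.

0.6 meters

Rounding to 5 decimal places leaves the latitude within ±5e-06° of the true value.
Along the meridian that is 5e-06° × 110600 m/° = 0.553 m.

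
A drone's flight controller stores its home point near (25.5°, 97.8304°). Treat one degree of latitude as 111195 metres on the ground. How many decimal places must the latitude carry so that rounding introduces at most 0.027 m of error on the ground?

One degree of latitude covers 111195 m.
Rounding to N decimal places gives at most 0.5 × 10⁻ᴺ degrees of error, i.e. 0.5 × 10⁻ᴺ × 111195 m.
Setting 55597.5 × 10⁻ᴺ ≤ 0.027 gives 10ᴺ ≥ 2.059e+06, i.e. N ≥ 6.31.
N = 6 would give 0.0556 m (too coarse); N = 7 gives 0.00556 m ≤ 0.027 m.

7 decimal places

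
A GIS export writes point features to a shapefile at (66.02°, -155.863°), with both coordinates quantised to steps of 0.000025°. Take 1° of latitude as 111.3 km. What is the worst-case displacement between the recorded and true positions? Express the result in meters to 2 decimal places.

1.50 meters

With a 0.000025° grid the true value lies within half a step, ±0.000025°/2 = ±1.25e-05°, of the stored one.
North–south component: 1.25e-05° × 111300 = 1.39125 m.
East–west component at 66.02°: 1.25e-05° × 111300 × cos 66.02° ≈ 1.25e-05 × 45234.3 ≈ 0.565429 m.
Combining orthogonally: (1.39125² + 0.565429²)^½ ≈ 1.50176 m.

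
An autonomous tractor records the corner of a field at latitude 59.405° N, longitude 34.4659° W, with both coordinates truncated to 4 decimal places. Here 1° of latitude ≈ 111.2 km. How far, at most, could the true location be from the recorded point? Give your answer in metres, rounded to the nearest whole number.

12 metres

Truncating at 4 decimal places can drop up to a full unit in the last place, so each coordinate may be off by as much as 0.0001°.
Latitude error → 0.0001 × 111200 = 11.12 m along the meridian.
Longitude error → 0.0001 × 111200 × cos 59.405° = 0.0001 × 111200 × 0.5090 ≈ 5.65971 m.
Worst case both components are at the extreme and orthogonal: √(11.12² + 5.65971²) ≈ 12.4774 m.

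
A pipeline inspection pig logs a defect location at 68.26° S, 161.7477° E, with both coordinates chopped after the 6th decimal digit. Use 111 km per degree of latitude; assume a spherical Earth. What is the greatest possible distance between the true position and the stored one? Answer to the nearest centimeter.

12 centimeters

Truncating at 6 decimal places can drop up to a full unit in the last place, so each coordinate may be off by as much as 1e-06°.
Latitude error → 1e-06 × 111000 = 0.111 m along the meridian.
East–west component at 68.26°: 1e-06° × 111000 × cos 68.26° ≈ 1e-06 × 41113.9 ≈ 0.0411139 m.
Combining orthogonally: (0.111² + 0.0411139²)^½ ≈ 0.11837 m.
That is 0.11837 m = 11.837 cm.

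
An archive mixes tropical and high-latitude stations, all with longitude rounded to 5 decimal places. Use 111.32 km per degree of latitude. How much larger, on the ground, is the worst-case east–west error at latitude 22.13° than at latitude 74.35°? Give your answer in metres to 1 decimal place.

0.4 metres

Rounding to 5 decimal places leaves the longitude within ±5e-06° of the true value.
Error at 22.13° = 5e-06° × 111320 × cos 22.13° ≈ 0.5566 × 0.9263 = 0.5156 m.
Error at 74.35° = 5e-06° × 111320 × cos 74.35° ≈ 0.5566 × 0.2698 = 0.15015 m.
So the lower-latitude error exceeds the higher by 0.5156 − 0.15015 = 0.36545 m.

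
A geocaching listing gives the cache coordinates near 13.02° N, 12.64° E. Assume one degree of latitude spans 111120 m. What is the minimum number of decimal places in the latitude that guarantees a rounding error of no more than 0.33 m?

One degree of latitude covers 111120 m.
With N decimal places the half-ulp bound is 0.5·10⁻ᴺ°, or 0.5·10⁻ᴺ × 111120 m on the ground.
Setting 55560 × 10⁻ᴺ ≤ 0.33 gives 10ᴺ ≥ 1.684e+05, i.e. N ≥ 5.23.
At 5 places the error can reach 0.556 m, but 6 places keeps it to 0.0556 m.

6 decimal places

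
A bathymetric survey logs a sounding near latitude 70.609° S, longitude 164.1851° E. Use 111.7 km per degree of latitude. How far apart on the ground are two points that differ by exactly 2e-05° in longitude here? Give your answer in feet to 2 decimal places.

2.43 feet

At 70.609° a degree of longitude is 111700 × cos 70.609° ≈ 37085.8 m, so 2e-05° corresponds to 0.741717 m.
In feet: 0.741717 m ÷ 0.3048 ≈ 2.4335 ft.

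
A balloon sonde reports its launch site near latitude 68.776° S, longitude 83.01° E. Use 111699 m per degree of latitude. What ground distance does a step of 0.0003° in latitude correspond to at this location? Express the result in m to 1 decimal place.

33.5 m

Along a meridian 0.0003° is 0.0003 × 111699 = 33.5097 m.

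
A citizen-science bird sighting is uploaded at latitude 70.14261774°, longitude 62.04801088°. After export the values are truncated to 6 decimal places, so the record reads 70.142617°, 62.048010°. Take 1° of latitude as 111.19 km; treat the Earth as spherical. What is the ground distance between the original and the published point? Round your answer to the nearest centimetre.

Δlat = 70.14261774 − 70.142617 = +0.00000074°; Δlon = 62.04801088 − 62.048010 = +0.00000088°.
North–south shift: 0.00000074 × 111190 = 0.0822806 m.
E–W at 70.1426°: 0.00000088° × 111190 × cos 70.1426° = 0.00000088 × 111190 × 0.3397 ≈ 0.0332367 m.
Hypotenuse of the two orthogonal shifts: √(0.0822806² + 0.0332367²) = 0.0887399 m.
That is 0.0887399 m = 8.874 cm.

9 centimetres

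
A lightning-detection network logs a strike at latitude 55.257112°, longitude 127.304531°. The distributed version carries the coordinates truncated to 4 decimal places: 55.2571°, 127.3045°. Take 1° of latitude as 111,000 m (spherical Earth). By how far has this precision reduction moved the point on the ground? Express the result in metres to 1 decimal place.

2.4 metres

The latitude changed by +0.000012° and the longitude by +0.000031°.
North–south shift: 0.000012 × 111000 = 1.332 m.
E–W at 55.2571°: 0.000031° × 111000 × cos 55.2571° = 0.000031 × 111000 × 0.5699 ≈ 1.96101 m.
Combined displacement = (1.332² + 1.96101²)^½ ≈ 2.37061 m.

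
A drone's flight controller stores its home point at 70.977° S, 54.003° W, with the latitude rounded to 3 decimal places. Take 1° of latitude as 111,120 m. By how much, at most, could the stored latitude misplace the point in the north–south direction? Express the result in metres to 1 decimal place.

55.6 metres

Rounding to 3 decimal places leaves the latitude within ±0.0005° of the true value.
Along the meridian that is 0.0005° × 111120 m/° = 55.56 m.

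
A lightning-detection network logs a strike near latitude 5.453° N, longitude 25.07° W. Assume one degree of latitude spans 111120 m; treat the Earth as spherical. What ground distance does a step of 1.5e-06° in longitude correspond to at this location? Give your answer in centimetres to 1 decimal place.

16.6 centimetres

1.5e-06° of longitude at 5.453° is 1.5e-06 × 111120 × cos 5.453° ≈ 1.5e-06 × 110617 = 0.165926 m.
That is 0.165926 m = 16.593 cm.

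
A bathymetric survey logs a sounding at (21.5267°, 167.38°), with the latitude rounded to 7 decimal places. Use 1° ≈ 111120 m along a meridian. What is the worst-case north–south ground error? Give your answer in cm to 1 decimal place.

0.6 cm

Rounding to 7 decimal places leaves the latitude within ±5e-08° of the true value.
So the N–S error is at most 5e-08 × 111120 = 0.005556 m.
That is 0.005556 m = 0.5556 cm.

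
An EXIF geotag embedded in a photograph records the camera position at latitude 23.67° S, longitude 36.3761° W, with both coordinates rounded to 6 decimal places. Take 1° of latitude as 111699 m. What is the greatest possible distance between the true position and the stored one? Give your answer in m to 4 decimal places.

0.0757 m

Rounding to 6 decimal places leaves each coordinate within ±5e-07° of the true value.
North–south component: 5e-07° × 111699 = 0.0558495 m.
E–W at 23.67°: 5e-07° × 111699 × cos 23.67° = 5e-07 × 111699 × 0.9159 ≈ 0.051151 m.
Combining orthogonally: (0.0558495² + 0.051151²)^½ ≈ 0.0757337 m.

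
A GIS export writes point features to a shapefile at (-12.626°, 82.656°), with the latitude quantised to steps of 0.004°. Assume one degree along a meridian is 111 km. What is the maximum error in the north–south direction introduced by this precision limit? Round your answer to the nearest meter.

222 meters

With a 0.004° grid the true value lies within half a step, ±0.004°/2 = ±0.002°, of the stored one.
Along the meridian that is 0.002° × 111000 m/° = 222 m.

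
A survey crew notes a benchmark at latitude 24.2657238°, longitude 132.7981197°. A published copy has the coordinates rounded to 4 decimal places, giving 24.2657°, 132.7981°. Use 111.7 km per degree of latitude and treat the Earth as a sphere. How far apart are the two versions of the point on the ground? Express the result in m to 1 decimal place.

3.3 m

The latitude changed by +0.0000238° and the longitude by +0.0000197°.
North–south shift: 0.0000238 × 111700 = 2.65846 m.
East–west at this latitude: 0.0000197° × 111700 × cos 24.2657° ≈ 0.0000197 × 101831 = 2.00608 m.
Distance: √(2.65846² + 2.00608²) ≈ 3.33043 m.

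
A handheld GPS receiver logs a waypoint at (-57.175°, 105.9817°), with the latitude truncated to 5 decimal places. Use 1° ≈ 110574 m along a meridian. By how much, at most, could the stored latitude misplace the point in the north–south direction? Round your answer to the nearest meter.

1 meters

Truncating at 5 decimal places can drop up to a full unit in the last place, so the latitude may be off by as much as 1e-05°.
So the N–S error is at most 1e-05 × 110574 = 1.10574 m.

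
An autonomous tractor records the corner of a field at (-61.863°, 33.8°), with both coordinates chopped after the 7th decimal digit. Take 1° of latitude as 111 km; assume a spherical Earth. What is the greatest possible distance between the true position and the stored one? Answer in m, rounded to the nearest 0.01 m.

0.01 m

Truncating at 7 decimal places can drop up to a full unit in the last place, so each coordinate may be off by as much as 1e-07°.
North–south component: 1e-07° × 111000 = 0.0111 m.
Longitude error → 1e-07 × 111000 × cos 61.863° = 1e-07 × 111000 × 0.4716 ≈ 0.00523455 m.
Combining orthogonally: (0.0111² + 0.00523455²)^½ ≈ 0.0122723 m.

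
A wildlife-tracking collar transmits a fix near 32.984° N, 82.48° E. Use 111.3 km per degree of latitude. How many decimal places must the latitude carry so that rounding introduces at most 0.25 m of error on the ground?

One degree of latitude covers 111300 m.
Rounding to N decimal places gives at most 0.5 × 10⁻ᴺ degrees of error, i.e. 0.5 × 10⁻ᴺ × 111300 m.
Need 0.5 × 111300 × 10⁻ᴺ ≤ 0.25 → 10⁻ᴺ ≤ 4.492e-06, so N ≥ 5.35.
So 6 decimal places suffice (0.0556 m); 5 would allow up to 0.556 m.

6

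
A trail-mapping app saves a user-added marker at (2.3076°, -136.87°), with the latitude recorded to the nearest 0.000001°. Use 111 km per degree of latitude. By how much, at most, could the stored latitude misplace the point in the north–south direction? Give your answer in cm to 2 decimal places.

Rounding to 6 decimal places leaves the latitude within ±5e-07° of the true value.
So the N–S error is at most 5e-07 × 111000 = 0.0555 m.
That is 0.0555 m = 5.55 cm.

5.55 cm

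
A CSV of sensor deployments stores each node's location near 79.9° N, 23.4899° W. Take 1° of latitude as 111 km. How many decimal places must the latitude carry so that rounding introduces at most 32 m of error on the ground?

One degree of latitude covers 111000 m.
With N decimal places the half-ulp bound is 0.5·10⁻ᴺ°, or 0.5·10⁻ᴺ × 111000 m on the ground.
Need 0.5 × 111000 × 10⁻ᴺ ≤ 32 → 10⁻ᴺ ≤ 5.766e-04, so N ≥ 3.24.
At 3 places the error can reach 55.5 m, but 4 places keeps it to 5.55 m.

4 decimal places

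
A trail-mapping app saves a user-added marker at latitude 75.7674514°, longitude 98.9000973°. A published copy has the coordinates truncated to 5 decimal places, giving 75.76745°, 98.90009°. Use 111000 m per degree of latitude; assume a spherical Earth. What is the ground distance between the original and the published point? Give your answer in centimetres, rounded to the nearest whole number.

Δlat = 75.7674514 − 75.76745 = +0.0000014°; Δlon = 98.9000973 − 98.90009 = +0.0000073°.
N–S: 0.0000014° × 111000 m/° = 0.1554 m.
East–west at this latitude: 0.0000073° × 111000 × cos 75.7674° ≈ 0.0000073 × 27290.2 = 0.199219 m.
Combined displacement = (0.1554² + 0.199219²)^½ ≈ 0.25266 m.
That is 0.25266 m = 25.266 cm.

25 centimetres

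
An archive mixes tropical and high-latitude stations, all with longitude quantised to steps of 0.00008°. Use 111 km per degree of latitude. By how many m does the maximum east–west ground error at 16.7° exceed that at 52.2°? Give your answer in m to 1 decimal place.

1.5 m

With a 0.00008° grid the true value lies within half a step, ±0.00008°/2 = ±4e-05°, of the stored one.
Error at 16.7° = 4e-05° × 111000 × cos 16.7° ≈ 4.44 × 0.9578 = 4.2527 m.
At 52.2°: 4e-05° × 111000 × cos 52.2° = 4e-05 × 111000 × 0.6129 ≈ 2.7213 m.
Difference: 4.2527 − 2.7213 = 1.5314 m.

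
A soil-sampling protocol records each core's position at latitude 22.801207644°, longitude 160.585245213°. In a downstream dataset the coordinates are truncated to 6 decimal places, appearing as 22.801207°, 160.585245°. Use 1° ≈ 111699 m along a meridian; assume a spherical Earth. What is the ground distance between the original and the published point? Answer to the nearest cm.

8 cm

Δlat = 22.801207644 − 22.801207 = +0.000000644°; Δlon = 160.585245213 − 160.585245 = +0.000000213°.
N–S: 0.000000644° × 111699 m/° = 0.0719342 m.
E–W at 22.8012°: 0.000000213° × 111699 × cos 22.8012° = 0.000000213 × 111699 × 0.9219 ≈ 0.0219327 m.
Hypotenuse of the two orthogonal shifts: √(0.0719342² + 0.0219327²) = 0.0752035 m.
That is 0.0752035 m = 7.5203 cm.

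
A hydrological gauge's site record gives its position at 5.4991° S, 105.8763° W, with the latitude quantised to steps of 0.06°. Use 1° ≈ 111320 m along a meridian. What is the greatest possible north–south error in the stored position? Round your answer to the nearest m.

3340 m

With a 0.06° grid the true value lies within half a step, ±0.06°/2 = ±0.03°, of the stored one.
So the N–S error is at most 0.03 × 111320 = 3339.6 m.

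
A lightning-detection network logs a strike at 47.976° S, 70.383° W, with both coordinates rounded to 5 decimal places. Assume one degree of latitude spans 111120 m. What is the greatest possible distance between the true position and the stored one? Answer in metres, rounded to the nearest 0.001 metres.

Rounding to 5 decimal places leaves each coordinate within ±5e-06° of the true value.
North–south component: 5e-06° × 111120 = 0.5556 m.
Longitude error → 5e-06 × 111120 × cos 47.976° = 5e-06 × 111120 × 0.6694 ≈ 0.371942 m.
Combining orthogonally: (0.5556² + 0.371942²)^½ ≈ 0.668605 m.

0.669 metres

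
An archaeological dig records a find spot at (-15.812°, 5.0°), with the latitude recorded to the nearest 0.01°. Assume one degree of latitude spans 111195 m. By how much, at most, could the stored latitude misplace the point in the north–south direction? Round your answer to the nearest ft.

Rounding to 2 decimal places leaves the latitude within ±0.005° of the true value.
So the N–S error is at most 0.005 × 111195 = 555.975 m.
Converting: 555.975 m × 3.2808 ft/m ≈ 1824.1 ft.

1824 ft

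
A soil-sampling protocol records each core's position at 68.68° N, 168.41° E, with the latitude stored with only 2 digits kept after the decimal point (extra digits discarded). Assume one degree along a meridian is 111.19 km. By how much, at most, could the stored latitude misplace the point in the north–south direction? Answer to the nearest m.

Truncating at 2 decimal places can drop up to a full unit in the last place, so the latitude may be off by as much as 0.01°.
North–south distance: 0.01° × 111190 m/° = 1111.9 m.

1112 m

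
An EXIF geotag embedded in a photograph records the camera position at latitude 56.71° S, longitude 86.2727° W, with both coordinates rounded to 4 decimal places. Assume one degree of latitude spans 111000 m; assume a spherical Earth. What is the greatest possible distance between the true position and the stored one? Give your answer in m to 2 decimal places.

6.33 m

Rounding to 4 decimal places leaves each coordinate within ±5e-05° of the true value.
N–S: 5e-05° × 111000 m/° = 5.55 m.
East–west component at 56.71°: 5e-05° × 111000 × cos 56.71° ≈ 5e-05 × 60925.3 ≈ 3.04627 m.
Worst case both components are at the extreme and orthogonal: √(5.55² + 3.04627²) ≈ 6.33105 m.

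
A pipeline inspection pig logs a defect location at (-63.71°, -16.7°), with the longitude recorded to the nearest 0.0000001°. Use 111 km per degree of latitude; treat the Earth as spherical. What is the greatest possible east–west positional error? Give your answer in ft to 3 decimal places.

0.008 ft

Rounding to 7 decimal places leaves the longitude within ±5e-08° of the true value.
Parallels shrink by cos φ, so at 63.71° a degree of longitude is 111000 × 0.4429 ≈ 49163.5 m.
Maximum E–W displacement: 5e-08 × 49163.5 = 0.00245818 m.
Converting: 0.00245818 m × 3.2808 ft/m ≈ 0.0080649 ft.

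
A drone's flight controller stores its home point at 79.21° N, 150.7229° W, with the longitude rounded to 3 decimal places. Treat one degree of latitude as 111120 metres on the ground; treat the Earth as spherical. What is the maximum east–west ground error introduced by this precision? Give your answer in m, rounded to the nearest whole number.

Rounding to 3 decimal places leaves the longitude within ±0.0005° of the true value.
One degree of longitude at 79.21° is 111120 × cos 79.21° ≈ 111120 × 0.1872 = 20802.8 m.
So at most 0.0005° × 20802.8 ≈ 10.4014 m east–west.

10 m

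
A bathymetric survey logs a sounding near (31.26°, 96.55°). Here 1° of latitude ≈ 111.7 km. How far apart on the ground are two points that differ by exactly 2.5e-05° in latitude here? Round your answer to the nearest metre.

3 metres

Along a meridian 2.5e-05° is 2.5e-05 × 111700 = 2.7925 m.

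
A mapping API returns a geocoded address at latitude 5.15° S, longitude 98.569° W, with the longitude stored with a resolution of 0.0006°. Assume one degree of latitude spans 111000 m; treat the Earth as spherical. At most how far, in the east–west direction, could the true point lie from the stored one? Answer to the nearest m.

33 m

With a 0.0006° grid the true value lies within half a step, ±0.0006°/2 = ±0.0003°, of the stored one.
Parallels shrink by cos φ, so at 5.15° a degree of longitude is 111000 × 0.9960 ≈ 110552 m.
East–west error: 0.0003° × 110552 m/° ≈ 33.1656 m.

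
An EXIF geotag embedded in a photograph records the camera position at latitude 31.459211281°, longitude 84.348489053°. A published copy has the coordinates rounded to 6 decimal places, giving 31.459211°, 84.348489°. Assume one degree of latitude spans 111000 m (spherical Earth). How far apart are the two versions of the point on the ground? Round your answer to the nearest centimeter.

Δlat = 31.459211281 − 31.459211 = +0.000000281°; Δlon = 84.348489053 − 84.348489 = +0.000000053°.
N–S: 0.000000281° × 111000 m/° = 0.031191 m.
East–west at this latitude: 0.000000053° × 111000 × cos 31.4592° ≈ 0.000000053 × 94684.3 = 0.00501827 m.
Combined displacement = (0.031191² + 0.00501827²)^½ ≈ 0.0315921 m.
That is 0.0315921 m = 3.1592 cm.

3 centimeters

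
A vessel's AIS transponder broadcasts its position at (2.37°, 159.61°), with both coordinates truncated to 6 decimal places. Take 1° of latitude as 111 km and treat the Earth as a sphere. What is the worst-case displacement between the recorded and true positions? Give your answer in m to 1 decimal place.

Truncating at 6 decimal places can drop up to a full unit in the last place, so each coordinate may be off by as much as 1e-06°.
North–south component: 1e-06° × 111000 = 0.111 m.
Longitude error → 1e-06 × 111000 × cos 2.37° = 1e-06 × 111000 × 0.9991 ≈ 0.110905 m.
Combining orthogonally: (0.111² + 0.110905²)^½ ≈ 0.156911 m.

0.2 m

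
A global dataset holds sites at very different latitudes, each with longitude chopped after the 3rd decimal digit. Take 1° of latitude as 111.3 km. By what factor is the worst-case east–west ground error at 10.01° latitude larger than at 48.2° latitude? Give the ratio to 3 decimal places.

Truncating at 3 decimal places can drop up to a full unit in the last place, so the longitude may be off by as much as 0.001°.
Error at 10.01° = 0.001° × 111300 × cos 10.01° ≈ 111.3 × 0.9848 = 109.61 m.
At 48.2°: 0.001° × 111300 × cos 48.2° = 0.001 × 111300 × 0.6665 ≈ 74.185 m.
Ratio: 109.61 / 74.185 = cos 10.01° / cos 48.2° ≈ 1.4775.

1.477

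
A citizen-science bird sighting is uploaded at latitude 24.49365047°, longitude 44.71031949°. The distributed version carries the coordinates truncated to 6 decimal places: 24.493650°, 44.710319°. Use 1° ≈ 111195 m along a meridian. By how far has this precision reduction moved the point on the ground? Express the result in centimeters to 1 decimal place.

7.2 centimeters

Δlat = 24.49365047 − 24.493650 = +0.00000047°; Δlon = 44.71031949 − 44.710319 = +0.00000049°.
N–S: 0.00000047° × 111195 m/° = 0.0522616 m.
E–W at 24.4936°: 0.00000049° × 111195 × cos 24.4936° = 0.00000049 × 111195 × 0.9100 ≈ 0.0495822 m.
Hypotenuse of the two orthogonal shifts: √(0.0522616² + 0.0495822²) = 0.0720394 m.
That is 0.0720394 m = 7.2039 cm.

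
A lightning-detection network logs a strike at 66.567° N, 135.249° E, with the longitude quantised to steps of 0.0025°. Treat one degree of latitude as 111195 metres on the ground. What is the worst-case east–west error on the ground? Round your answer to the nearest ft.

181 ft

With a 0.0025° grid the true value lies within half a step, ±0.0025°/2 = ±0.00125°, of the stored one.
At latitude 66.567° a degree of longitude spans 111195 m × cos 66.567° = 111195 × 0.3977 ≈ 44219.6 m.
East–west error: 0.00125° × 44219.6 m/° ≈ 55.2745 m.
Converting: 55.2745 m × 3.2808 ft/m ≈ 181.35 ft.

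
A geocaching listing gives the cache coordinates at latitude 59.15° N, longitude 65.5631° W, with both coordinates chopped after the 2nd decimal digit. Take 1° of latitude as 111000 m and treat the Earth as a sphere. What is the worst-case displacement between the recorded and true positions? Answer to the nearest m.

Truncating at 2 decimal places can drop up to a full unit in the last place, so each coordinate may be off by as much as 0.01°.
Latitude error → 0.01 × 111000 = 1110 m along the meridian.
East–west component at 59.15°: 0.01° × 111000 × cos 59.15° ≈ 0.01 × 56919.9 ≈ 569.199 m.
Worst case both components are at the extreme and orthogonal: √(1110² + 569.199²) ≈ 1247.43 m.

1247 m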